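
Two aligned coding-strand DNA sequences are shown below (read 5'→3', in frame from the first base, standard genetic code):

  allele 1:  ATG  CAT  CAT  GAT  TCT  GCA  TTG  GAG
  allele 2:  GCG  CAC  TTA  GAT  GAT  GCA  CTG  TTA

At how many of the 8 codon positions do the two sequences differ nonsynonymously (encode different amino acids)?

Codon 1: ATG Met / GCG Ala — nonsynonymous.
Codon 2: CAT His / CAC His — synonymous.
Codon 3: CAT His / TTA Leu — nonsynonymous.
Codon 4: GAT Asp / GAT Asp — identical.
Codon 5: TCT Ser / GAT Asp — nonsynonymous.
Codon 6: GCA Ala / GCA Ala — identical.
Codon 7: TTG Leu / CTG Leu — synonymous.
Codon 8: GAG Glu / TTA Leu — nonsynonymous.
Nonsynonymous differences: 4.

4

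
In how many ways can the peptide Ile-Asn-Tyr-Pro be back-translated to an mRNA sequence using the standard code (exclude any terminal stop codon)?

Ile: 3 codons.
Asn: 2 codons.
Tyr: 2 codons.
Pro: 4 codons.
3 × 2 × 2 × 4 = 48.

48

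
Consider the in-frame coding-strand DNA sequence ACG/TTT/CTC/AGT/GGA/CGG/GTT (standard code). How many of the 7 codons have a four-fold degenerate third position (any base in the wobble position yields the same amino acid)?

5

Codon 1 ACG (Thr): third position 4-fold.
Codon 2 TTT (Phe): third position 2-fold.
Codon 3 CTC (Leu): third position 4-fold.
Codon 4 AGT (Ser): third position 2-fold.
Codon 5 GGA (Gly): third position 4-fold.
Codon 6 CGG (Arg): third position 4-fold.
Codon 7 GTT (Val): third position 4-fold.
Four-fold degenerate third positions: 5.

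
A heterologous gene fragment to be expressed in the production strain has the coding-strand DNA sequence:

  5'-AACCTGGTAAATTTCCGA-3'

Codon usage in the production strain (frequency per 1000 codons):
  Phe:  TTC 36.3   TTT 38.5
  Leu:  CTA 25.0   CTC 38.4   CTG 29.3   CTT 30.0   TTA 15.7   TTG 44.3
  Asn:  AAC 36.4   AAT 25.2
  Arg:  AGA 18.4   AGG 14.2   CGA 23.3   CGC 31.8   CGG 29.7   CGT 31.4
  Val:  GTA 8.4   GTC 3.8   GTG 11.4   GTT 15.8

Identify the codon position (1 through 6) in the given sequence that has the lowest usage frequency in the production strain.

Codon 1 AAC (Asn): 36.4 per 1000.
Codon 2 CTG (Leu): 29.3 per 1000.
Codon 3 GTA (Val): 8.4 per 1000.
Codon 4 AAT (Asn): 25.2 per 1000.
Codon 5 TTC (Phe): 36.3 per 1000.
Codon 6 CGA (Arg): 23.3 per 1000.
Lowest frequency is 8.4 at codon 3.

3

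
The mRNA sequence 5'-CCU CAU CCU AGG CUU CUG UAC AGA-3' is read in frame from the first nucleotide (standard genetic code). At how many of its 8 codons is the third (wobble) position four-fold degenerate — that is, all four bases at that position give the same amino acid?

Codon 1 CCU (Pro): third position 4-fold.
Codon 2 CAU (His): third position 2-fold.
Codon 3 CCU (Pro): third position 4-fold.
Codon 4 AGG (Arg): third position 2-fold.
Codon 5 CUU (Leu): third position 4-fold.
Codon 6 CUG (Leu): third position 4-fold.
Codon 7 UAC (Tyr): third position 2-fold.
Codon 8 AGA (Arg): third position 2-fold.
Four-fold degenerate third positions: 4.

4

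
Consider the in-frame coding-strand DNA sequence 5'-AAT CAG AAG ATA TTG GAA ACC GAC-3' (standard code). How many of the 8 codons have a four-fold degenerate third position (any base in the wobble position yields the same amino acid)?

Codon 1 AAT (Asn): third position 2-fold.
Codon 2 CAG (Gln): third position 2-fold.
Codon 3 AAG (Lys): third position 2-fold.
Codon 4 ATA (Ile): third position 3-fold.
Codon 5 TTG (Leu): third position 2-fold.
Codon 6 GAA (Glu): third position 2-fold.
Codon 7 ACC (Thr): third position 4-fold.
Codon 8 GAC (Asp): third position 2-fold.
Four-fold degenerate third positions: 1.

1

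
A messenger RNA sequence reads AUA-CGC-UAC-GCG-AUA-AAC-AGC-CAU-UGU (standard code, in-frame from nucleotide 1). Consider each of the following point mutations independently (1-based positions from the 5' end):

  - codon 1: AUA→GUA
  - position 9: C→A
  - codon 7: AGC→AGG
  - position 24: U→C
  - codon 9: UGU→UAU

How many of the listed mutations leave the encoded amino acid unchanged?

Codon 1: AUA (Ile) → GUA (Val) — missense.
Codon 3: UAC (Tyr) → UAA (Stop) — nonsense.
Codon 7: AGC (Ser) → AGG (Arg) — missense.
Codon 8: CAU (His) → CAC (His) — synonymous.
Codon 9: UGU (Cys) → UAU (Tyr) — missense.
Synonymous: 1 of 5.

1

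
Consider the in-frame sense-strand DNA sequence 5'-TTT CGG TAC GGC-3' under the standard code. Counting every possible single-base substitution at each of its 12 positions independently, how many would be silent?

Codon 1 (TTT, Phe): 1 synonymous substitution.
Codon 2 (CGG, Arg): 4 synonymous substitutions.
Codon 3 (TAC, Tyr): 1 synonymous substitution.
Codon 4 (GGC, Gly): 3 synonymous substitutions.
Total: 1 + 4 + 1 + 3 = 9.

9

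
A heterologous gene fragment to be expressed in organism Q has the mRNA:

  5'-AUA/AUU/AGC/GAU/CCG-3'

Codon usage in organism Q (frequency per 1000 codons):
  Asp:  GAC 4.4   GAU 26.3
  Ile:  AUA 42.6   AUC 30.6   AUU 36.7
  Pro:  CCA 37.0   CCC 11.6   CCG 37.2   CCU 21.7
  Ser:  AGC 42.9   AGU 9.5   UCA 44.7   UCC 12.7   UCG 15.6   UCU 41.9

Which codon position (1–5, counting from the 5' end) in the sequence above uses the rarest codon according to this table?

Codon 1 AUA (Ile): 42.6 per 1000.
Codon 2 AUU (Ile): 36.7 per 1000.
Codon 3 AGC (Ser): 42.9 per 1000.
Codon 4 GAU (Asp): 26.3 per 1000.
Codon 5 CCG (Pro): 37.2 per 1000.
Lowest frequency is 26.3 at codon 4.

4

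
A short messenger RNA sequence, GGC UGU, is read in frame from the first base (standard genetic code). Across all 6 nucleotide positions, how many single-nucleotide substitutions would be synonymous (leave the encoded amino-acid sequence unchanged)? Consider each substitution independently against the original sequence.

Codon 1 (GGC, Gly): 3 synonymous substitutions.
Codon 2 (UGU, Cys): 1 synonymous substitution.
Total: 3 + 1 = 4.

4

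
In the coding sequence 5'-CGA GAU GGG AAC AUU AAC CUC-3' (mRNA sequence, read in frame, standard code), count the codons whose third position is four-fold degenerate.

3

Codon 1 CGA (Arg): third position 4-fold.
Codon 2 GAU (Asp): third position 2-fold.
Codon 3 GGG (Gly): third position 4-fold.
Codon 4 AAC (Asn): third position 2-fold.
Codon 5 AUU (Ile): third position 3-fold.
Codon 6 AAC (Asn): third position 2-fold.
Codon 7 CUC (Leu): third position 4-fold.
Four-fold degenerate third positions: 3.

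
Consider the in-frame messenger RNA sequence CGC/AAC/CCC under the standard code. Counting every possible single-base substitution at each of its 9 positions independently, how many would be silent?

Codon 1 (CGC, Arg): 3 synonymous substitutions.
Codon 2 (AAC, Asn): 1 synonymous substitution.
Codon 3 (CCC, Pro): 3 synonymous substitutions.
Total: 3 + 1 + 3 = 7.

7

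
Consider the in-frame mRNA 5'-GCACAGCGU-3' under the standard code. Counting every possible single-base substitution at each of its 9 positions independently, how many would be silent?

7

Codon 1 (GCA, Ala): 3 synonymous substitutions.
Codon 2 (CAG, Gln): 1 synonymous substitution.
Codon 3 (CGU, Arg): 3 synonymous substitutions.
Total: 3 + 1 + 3 = 7.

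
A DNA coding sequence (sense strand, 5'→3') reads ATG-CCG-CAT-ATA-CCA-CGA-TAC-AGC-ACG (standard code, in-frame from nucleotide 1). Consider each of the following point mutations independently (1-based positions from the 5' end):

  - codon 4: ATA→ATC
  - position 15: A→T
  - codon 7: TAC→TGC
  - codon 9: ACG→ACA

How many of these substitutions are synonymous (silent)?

3

Codon 4: ATA (Ile) → ATC (Ile) — synonymous.
Codon 5: CCA (Pro) → CCT (Pro) — synonymous.
Codon 7: TAC (Tyr) → TGC (Cys) — missense.
Codon 9: ACG (Thr) → ACA (Thr) — synonymous.
Synonymous: 3 of 4.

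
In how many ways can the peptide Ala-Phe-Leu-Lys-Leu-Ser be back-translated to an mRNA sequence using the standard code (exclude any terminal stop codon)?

3456

Ala: 4 codons.
Phe: 2 codons.
Leu: 6 codons.
Lys: 2 codons.
Leu: 6 codons.
Ser: 6 codons.
4 × 2 × 6 × 2 × 6 × 6 = 3456.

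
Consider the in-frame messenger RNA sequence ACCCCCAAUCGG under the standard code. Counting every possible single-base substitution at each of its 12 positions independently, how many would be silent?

Codon 1 (ACC, Thr): 3 synonymous substitutions.
Codon 2 (CCC, Pro): 3 synonymous substitutions.
Codon 3 (AAU, Asn): 1 synonymous substitution.
Codon 4 (CGG, Arg): 4 synonymous substitutions.
Total: 3 + 3 + 1 + 4 = 11.

11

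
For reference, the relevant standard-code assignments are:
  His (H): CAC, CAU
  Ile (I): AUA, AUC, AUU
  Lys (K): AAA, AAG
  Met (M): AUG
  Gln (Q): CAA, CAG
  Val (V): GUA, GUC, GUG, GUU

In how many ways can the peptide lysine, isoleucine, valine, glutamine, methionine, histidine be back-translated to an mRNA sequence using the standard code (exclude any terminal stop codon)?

96

Lys: 2 codons.
Ile: 3 codons.
Val: 4 codons.
Gln: 2 codons.
Met: 1 codon.
His: 2 codons.
2 × 3 × 4 × 2 × 1 × 2 = 96.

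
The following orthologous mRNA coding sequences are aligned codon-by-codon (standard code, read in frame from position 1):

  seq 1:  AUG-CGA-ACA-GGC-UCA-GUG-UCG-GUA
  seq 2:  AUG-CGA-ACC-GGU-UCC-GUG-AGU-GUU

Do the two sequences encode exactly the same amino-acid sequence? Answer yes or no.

yes

Codon 1: AUG Met / AUG Met — identical.
Codon 2: CGA Arg / CGA Arg — identical.
Codon 3: ACA Thr / ACC Thr — synonymous.
Codon 4: GGC Gly / GGU Gly — synonymous.
Codon 5: UCA Ser / UCC Ser — synonymous.
Codon 6: GUG Val / GUG Val — identical.
Codon 7: UCG Ser / AGU Ser — synonymous.
Codon 8: GUA Val / GUU Val — synonymous.
Nonsynonymous differences: 0 → same protein.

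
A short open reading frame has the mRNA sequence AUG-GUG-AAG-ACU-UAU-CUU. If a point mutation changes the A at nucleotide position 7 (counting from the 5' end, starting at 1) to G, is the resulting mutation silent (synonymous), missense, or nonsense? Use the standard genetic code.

missense

Position 7 falls in codon 3: AAG → Lys.
After the substitution the codon is GAG → Glu.
Lys ≠ Glu, so this is a missense mutation.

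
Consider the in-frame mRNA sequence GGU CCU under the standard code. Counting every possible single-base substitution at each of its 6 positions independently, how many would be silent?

6

Codon 1 (GGU, Gly): 3 synonymous substitutions.
Codon 2 (CCU, Pro): 3 synonymous substitutions.
Total: 3 + 3 = 6.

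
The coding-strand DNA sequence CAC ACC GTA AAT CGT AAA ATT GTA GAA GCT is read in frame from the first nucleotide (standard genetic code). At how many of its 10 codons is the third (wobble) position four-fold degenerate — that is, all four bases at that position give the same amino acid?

5

Codon 1 CAC (His): third position 2-fold.
Codon 2 ACC (Thr): third position 4-fold.
Codon 3 GTA (Val): third position 4-fold.
Codon 4 AAT (Asn): third position 2-fold.
Codon 5 CGT (Arg): third position 4-fold.
Codon 6 AAA (Lys): third position 2-fold.
Codon 7 ATT (Ile): third position 3-fold.
Codon 8 GTA (Val): third position 4-fold.
Codon 9 GAA (Glu): third position 2-fold.
Codon 10 GCT (Ala): third position 4-fold.
Four-fold degenerate third positions: 5.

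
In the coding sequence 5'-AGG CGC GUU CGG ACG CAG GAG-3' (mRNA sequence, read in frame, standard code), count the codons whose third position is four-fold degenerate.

4

Codon 1 AGG (Arg): third position 2-fold.
Codon 2 CGC (Arg): third position 4-fold.
Codon 3 GUU (Val): third position 4-fold.
Codon 4 CGG (Arg): third position 4-fold.
Codon 5 ACG (Thr): third position 4-fold.
Codon 6 CAG (Gln): third position 2-fold.
Codon 7 GAG (Glu): third position 2-fold.
Four-fold degenerate third positions: 4.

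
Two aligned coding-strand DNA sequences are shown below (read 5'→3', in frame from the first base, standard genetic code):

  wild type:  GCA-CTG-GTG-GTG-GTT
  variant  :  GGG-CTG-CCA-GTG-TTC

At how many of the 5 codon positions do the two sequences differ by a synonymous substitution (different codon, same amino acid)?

0

Codon 1: GCA Ala / GGG Gly — nonsynonymous.
Codon 2: CTG Leu / CTG Leu — identical.
Codon 3: GTG Val / CCA Pro — nonsynonymous.
Codon 4: GTG Val / GTG Val — identical.
Codon 5: GTT Val / TTC Phe — nonsynonymous.
Synonymous differences: 0.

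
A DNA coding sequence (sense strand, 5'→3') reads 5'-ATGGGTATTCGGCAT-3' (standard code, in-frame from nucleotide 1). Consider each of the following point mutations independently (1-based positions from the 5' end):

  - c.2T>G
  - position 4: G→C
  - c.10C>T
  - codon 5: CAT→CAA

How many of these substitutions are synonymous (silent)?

Codon 1: ATG (Met) → AGG (Arg) — missense.
Codon 2: GGT (Gly) → CGT (Arg) — missense.
Codon 4: CGG (Arg) → TGG (Trp) — missense.
Codon 5: CAT (His) → CAA (Gln) — missense.
Synonymous: 0 of 4.

0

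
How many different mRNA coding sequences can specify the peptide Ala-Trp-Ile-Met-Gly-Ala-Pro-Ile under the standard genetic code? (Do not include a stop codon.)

Ala: 4 codons.
Trp: 1 codon.
Ile: 3 codons.
Met: 1 codon.
Gly: 4 codons.
Ala: 4 codons.
Pro: 4 codons.
Ile: 3 codons.
4 × 1 × 3 × 1 × 4 × 4 × 4 × 3 = 2304.

2304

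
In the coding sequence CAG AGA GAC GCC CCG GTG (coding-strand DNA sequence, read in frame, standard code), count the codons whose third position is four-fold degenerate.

Codon 1 CAG (Gln): third position 2-fold.
Codon 2 AGA (Arg): third position 2-fold.
Codon 3 GAC (Asp): third position 2-fold.
Codon 4 GCC (Ala): third position 4-fold.
Codon 5 CCG (Pro): third position 4-fold.
Codon 6 GTG (Val): third position 4-fold.
Four-fold degenerate third positions: 3.

3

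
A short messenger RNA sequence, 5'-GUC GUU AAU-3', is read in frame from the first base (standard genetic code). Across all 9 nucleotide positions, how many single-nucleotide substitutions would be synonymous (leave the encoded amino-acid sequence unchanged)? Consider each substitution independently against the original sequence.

7

Codon 1 (GUC, Val): 3 synonymous substitutions.
Codon 2 (GUU, Val): 3 synonymous substitutions.
Codon 3 (AAU, Asn): 1 synonymous substitution.
Total: 3 + 3 + 1 = 7.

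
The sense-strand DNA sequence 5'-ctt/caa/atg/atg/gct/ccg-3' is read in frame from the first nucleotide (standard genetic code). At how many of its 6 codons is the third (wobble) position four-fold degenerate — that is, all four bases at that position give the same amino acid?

Codon 1 CTT (Leu): third position 4-fold.
Codon 2 CAA (Gln): third position 2-fold.
Codon 3 ATG (Met): third position 1-fold.
Codon 4 ATG (Met): third position 1-fold.
Codon 5 GCT (Ala): third position 4-fold.
Codon 6 CCG (Pro): third position 4-fold.
Four-fold degenerate third positions: 3.

3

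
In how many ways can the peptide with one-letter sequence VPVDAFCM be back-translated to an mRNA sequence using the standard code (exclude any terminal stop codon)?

2048

Val: 4 codons.
Pro: 4 codons.
Val: 4 codons.
Asp: 2 codons.
Ala: 4 codons.
Phe: 2 codons.
Cys: 2 codons.
Met: 1 codon.
4 × 4 × 4 × 2 × 4 × 2 × 2 × 1 = 2048.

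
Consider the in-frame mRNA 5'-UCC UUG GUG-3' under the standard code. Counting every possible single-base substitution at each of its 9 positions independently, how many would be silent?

8

Codon 1 (UCC, Ser): 3 synonymous substitutions.
Codon 2 (UUG, Leu): 2 synonymous substitutions.
Codon 3 (GUG, Val): 3 synonymous substitutions.
Total: 3 + 2 + 3 = 8.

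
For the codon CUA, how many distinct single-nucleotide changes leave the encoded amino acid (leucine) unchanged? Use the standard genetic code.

4

Position 1: UUA → 1 synonymous.
Position 2: none → 0 synonymous.
Position 3: CUU, CUC, CUG → 3 synonymous.
Total: 1 + 0 + 3 = 4.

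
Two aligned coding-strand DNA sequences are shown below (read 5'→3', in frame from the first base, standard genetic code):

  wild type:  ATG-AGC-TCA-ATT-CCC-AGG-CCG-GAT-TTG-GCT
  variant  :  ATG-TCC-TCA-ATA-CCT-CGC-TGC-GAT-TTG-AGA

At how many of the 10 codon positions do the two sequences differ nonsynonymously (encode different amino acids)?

Codon 1: ATG Met / ATG Met — identical.
Codon 2: AGC Ser / TCC Ser — synonymous.
Codon 3: TCA Ser / TCA Ser — identical.
Codon 4: ATT Ile / ATA Ile — synonymous.
Codon 5: CCC Pro / CCT Pro — synonymous.
Codon 6: AGG Arg / CGC Arg — synonymous.
Codon 7: CCG Pro / TGC Cys — nonsynonymous.
Codon 8: GAT Asp / GAT Asp — identical.
Codon 9: TTG Leu / TTG Leu — identical.
Codon 10: GCT Ala / AGA Arg — nonsynonymous.
Nonsynonymous differences: 2.

2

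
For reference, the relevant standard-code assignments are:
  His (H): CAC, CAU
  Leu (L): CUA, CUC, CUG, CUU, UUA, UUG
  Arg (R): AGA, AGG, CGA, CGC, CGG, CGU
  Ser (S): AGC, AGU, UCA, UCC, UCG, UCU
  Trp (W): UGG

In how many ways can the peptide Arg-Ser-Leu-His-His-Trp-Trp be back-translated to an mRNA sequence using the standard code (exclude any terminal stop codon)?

864

Arg: 6 codons.
Ser: 6 codons.
Leu: 6 codons.
His: 2 codons.
His: 2 codons.
Trp: 1 codon.
Trp: 1 codon.
6 × 6 × 6 × 2 × 2 × 1 × 1 = 864.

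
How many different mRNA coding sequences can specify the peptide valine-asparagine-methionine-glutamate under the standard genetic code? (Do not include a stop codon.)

Val: 4 codons.
Asn: 2 codons.
Met: 1 codon.
Glu: 2 codons.
4 × 2 × 1 × 2 = 16.

16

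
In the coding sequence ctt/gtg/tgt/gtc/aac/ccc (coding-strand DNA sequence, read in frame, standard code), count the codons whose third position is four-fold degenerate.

4

Codon 1 CTT (Leu): third position 4-fold.
Codon 2 GTG (Val): third position 4-fold.
Codon 3 TGT (Cys): third position 2-fold.
Codon 4 GTC (Val): third position 4-fold.
Codon 5 AAC (Asn): third position 2-fold.
Codon 6 CCC (Pro): third position 4-fold.
Four-fold degenerate third positions: 4.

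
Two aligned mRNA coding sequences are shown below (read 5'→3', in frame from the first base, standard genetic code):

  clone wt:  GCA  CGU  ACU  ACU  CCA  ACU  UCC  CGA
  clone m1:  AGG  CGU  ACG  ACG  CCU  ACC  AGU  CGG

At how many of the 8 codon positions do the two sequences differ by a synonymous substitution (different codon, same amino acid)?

6

Codon 1: GCA Ala / AGG Arg — nonsynonymous.
Codon 2: CGU Arg / CGU Arg — identical.
Codon 3: ACU Thr / ACG Thr — synonymous.
Codon 4: ACU Thr / ACG Thr — synonymous.
Codon 5: CCA Pro / CCU Pro — synonymous.
Codon 6: ACU Thr / ACC Thr — synonymous.
Codon 7: UCC Ser / AGU Ser — synonymous.
Codon 8: CGA Arg / CGG Arg — synonymous.
Synonymous differences: 6.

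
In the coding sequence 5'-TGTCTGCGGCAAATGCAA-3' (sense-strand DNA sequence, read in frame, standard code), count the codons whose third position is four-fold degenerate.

2

Codon 1 TGT (Cys): third position 2-fold.
Codon 2 CTG (Leu): third position 4-fold.
Codon 3 CGG (Arg): third position 4-fold.
Codon 4 CAA (Gln): third position 2-fold.
Codon 5 ATG (Met): third position 1-fold.
Codon 6 CAA (Gln): third position 2-fold.
Four-fold degenerate third positions: 2.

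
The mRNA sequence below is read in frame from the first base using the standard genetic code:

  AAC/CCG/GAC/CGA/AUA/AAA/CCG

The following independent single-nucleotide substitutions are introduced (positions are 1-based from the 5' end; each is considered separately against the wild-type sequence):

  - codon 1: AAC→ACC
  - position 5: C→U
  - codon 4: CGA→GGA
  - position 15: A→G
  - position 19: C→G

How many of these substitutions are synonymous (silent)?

Codon 1: AAC (Asn) → ACC (Thr) — missense.
Codon 2: CCG (Pro) → CUG (Leu) — missense.
Codon 4: CGA (Arg) → GGA (Gly) — missense.
Codon 5: AUA (Ile) → AUG (Met) — missense.
Codon 7: CCG (Pro) → GCG (Ala) — missense.
Synonymous: 0 of 5.

0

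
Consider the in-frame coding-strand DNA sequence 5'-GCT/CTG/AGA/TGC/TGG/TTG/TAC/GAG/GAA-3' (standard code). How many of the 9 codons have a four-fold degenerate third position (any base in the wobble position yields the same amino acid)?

Codon 1 GCT (Ala): third position 4-fold.
Codon 2 CTG (Leu): third position 4-fold.
Codon 3 AGA (Arg): third position 2-fold.
Codon 4 TGC (Cys): third position 2-fold.
Codon 5 TGG (Trp): third position 1-fold.
Codon 6 TTG (Leu): third position 2-fold.
Codon 7 TAC (Tyr): third position 2-fold.
Codon 8 GAG (Glu): third position 2-fold.
Codon 9 GAA (Glu): third position 2-fold.
Four-fold degenerate third positions: 2.

2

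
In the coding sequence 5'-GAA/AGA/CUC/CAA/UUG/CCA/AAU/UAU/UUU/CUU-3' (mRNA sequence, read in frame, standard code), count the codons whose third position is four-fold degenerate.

3

Codon 1 GAA (Glu): third position 2-fold.
Codon 2 AGA (Arg): third position 2-fold.
Codon 3 CUC (Leu): third position 4-fold.
Codon 4 CAA (Gln): third position 2-fold.
Codon 5 UUG (Leu): third position 2-fold.
Codon 6 CCA (Pro): third position 4-fold.
Codon 7 AAU (Asn): third position 2-fold.
Codon 8 UAU (Tyr): third position 2-fold.
Codon 9 UUU (Phe): third position 2-fold.
Codon 10 CUU (Leu): third position 4-fold.
Four-fold degenerate third positions: 3.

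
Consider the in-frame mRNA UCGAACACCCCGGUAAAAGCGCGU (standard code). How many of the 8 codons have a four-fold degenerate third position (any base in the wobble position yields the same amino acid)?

6

Codon 1 UCG (Ser): third position 4-fold.
Codon 2 AAC (Asn): third position 2-fold.
Codon 3 ACC (Thr): third position 4-fold.
Codon 4 CCG (Pro): third position 4-fold.
Codon 5 GUA (Val): third position 4-fold.
Codon 6 AAA (Lys): third position 2-fold.
Codon 7 GCG (Ala): third position 4-fold.
Codon 8 CGU (Arg): third position 4-fold.
Four-fold degenerate third positions: 6.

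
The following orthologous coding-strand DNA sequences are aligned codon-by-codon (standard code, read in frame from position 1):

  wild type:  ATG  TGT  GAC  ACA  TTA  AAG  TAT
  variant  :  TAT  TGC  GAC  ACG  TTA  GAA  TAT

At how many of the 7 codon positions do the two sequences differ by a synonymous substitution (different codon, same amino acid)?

2

Codon 1: ATG Met / TAT Tyr — nonsynonymous.
Codon 2: TGT Cys / TGC Cys — synonymous.
Codon 3: GAC Asp / GAC Asp — identical.
Codon 4: ACA Thr / ACG Thr — synonymous.
Codon 5: TTA Leu / TTA Leu — identical.
Codon 6: AAG Lys / GAA Glu — nonsynonymous.
Codon 7: TAT Tyr / TAT Tyr — identical.
Synonymous differences: 2.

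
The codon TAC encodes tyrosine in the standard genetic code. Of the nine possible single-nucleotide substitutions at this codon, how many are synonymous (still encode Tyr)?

Position 1: none → 0 synonymous.
Position 2: none → 0 synonymous.
Position 3: TAT → 1 synonymous.
Total: 0 + 0 + 1 = 1.

1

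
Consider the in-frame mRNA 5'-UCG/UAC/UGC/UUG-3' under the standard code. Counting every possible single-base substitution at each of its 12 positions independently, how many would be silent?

Codon 1 (UCG, Ser): 3 synonymous substitutions.
Codon 2 (UAC, Tyr): 1 synonymous substitution.
Codon 3 (UGC, Cys): 1 synonymous substitution.
Codon 4 (UUG, Leu): 2 synonymous substitutions.
Total: 3 + 1 + 1 + 2 = 7.

7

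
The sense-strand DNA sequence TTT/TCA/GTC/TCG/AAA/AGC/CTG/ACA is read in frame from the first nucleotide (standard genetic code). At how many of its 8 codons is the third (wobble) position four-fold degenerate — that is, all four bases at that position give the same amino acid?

Codon 1 TTT (Phe): third position 2-fold.
Codon 2 TCA (Ser): third position 4-fold.
Codon 3 GTC (Val): third position 4-fold.
Codon 4 TCG (Ser): third position 4-fold.
Codon 5 AAA (Lys): third position 2-fold.
Codon 6 AGC (Ser): third position 2-fold.
Codon 7 CTG (Leu): third position 4-fold.
Codon 8 ACA (Thr): third position 4-fold.
Four-fold degenerate third positions: 5.

5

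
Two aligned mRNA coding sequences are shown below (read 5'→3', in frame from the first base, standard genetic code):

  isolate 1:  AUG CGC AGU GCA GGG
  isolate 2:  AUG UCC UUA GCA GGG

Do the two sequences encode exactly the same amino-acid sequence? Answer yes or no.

Codon 1: AUG Met / AUG Met — identical.
Codon 2: CGC Arg / UCC Ser — nonsynonymous.
Codon 3: AGU Ser / UUA Leu — nonsynonymous.
Codon 4: GCA Ala / GCA Ala — identical.
Codon 5: GGG Gly / GGG Gly — identical.
Nonsynonymous differences: 2 → different protein.

no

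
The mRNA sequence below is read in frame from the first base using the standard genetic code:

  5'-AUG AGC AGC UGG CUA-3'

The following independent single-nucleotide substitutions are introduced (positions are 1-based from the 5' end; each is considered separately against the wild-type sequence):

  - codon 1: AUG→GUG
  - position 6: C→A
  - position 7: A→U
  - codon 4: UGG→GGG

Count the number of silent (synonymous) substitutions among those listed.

Codon 1: AUG (Met) → GUG (Val) — missense.
Codon 2: AGC (Ser) → AGA (Arg) — missense.
Codon 3: AGC (Ser) → UGC (Cys) — missense.
Codon 4: UGG (Trp) → GGG (Gly) — missense.
Synonymous: 0 of 4.

0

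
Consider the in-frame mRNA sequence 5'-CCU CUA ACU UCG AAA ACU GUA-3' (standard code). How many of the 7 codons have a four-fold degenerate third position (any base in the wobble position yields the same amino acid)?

Codon 1 CCU (Pro): third position 4-fold.
Codon 2 CUA (Leu): third position 4-fold.
Codon 3 ACU (Thr): third position 4-fold.
Codon 4 UCG (Ser): third position 4-fold.
Codon 5 AAA (Lys): third position 2-fold.
Codon 6 ACU (Thr): third position 4-fold.
Codon 7 GUA (Val): third position 4-fold.
Four-fold degenerate third positions: 6.

6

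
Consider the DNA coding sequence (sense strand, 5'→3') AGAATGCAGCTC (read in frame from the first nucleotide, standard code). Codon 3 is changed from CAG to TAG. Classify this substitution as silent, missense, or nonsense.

nonsense

Position 7 falls in codon 3: CAG → Gln.
After the substitution the codon is TAG → Stop.
The new codon is a stop codon, so this is a nonsense mutation.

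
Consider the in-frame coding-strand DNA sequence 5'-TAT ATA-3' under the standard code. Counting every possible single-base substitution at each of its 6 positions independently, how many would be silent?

3

Codon 1 (TAT, Tyr): 1 synonymous substitution.
Codon 2 (ATA, Ile): 2 synonymous substitutions.
Total: 1 + 2 = 3.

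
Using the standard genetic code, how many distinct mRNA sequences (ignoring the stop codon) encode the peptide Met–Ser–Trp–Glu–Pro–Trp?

Met: 1 codon.
Ser: 6 codons.
Trp: 1 codon.
Glu: 2 codons.
Pro: 4 codons.
Trp: 1 codon.
1 × 6 × 1 × 2 × 4 × 1 = 48.

48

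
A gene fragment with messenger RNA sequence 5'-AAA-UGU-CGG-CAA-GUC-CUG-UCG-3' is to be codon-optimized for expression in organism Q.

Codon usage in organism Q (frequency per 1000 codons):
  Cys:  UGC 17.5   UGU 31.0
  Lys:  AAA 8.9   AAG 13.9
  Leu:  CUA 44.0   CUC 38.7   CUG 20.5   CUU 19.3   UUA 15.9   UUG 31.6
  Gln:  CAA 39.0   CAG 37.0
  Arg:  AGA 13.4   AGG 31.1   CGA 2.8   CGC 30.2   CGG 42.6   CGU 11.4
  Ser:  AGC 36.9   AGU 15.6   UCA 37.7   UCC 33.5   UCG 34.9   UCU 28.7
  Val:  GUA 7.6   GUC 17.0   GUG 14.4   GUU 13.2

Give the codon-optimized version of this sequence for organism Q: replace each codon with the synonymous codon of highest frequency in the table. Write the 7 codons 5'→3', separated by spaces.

AAG UGU CGG CAA GUC CUA UCA

Codon 1 (Lys): best is AAG at 13.9.
Codon 2 (Cys): best is UGU at 31.0.
Codon 3 (Arg): best is CGG at 42.6.
Codon 4 (Gln): best is CAA at 39.0.
Codon 5 (Val): best is GUC at 17.0.
Codon 6 (Leu): best is CUA at 44.0.
Codon 7 (Ser): best is UCA at 37.7.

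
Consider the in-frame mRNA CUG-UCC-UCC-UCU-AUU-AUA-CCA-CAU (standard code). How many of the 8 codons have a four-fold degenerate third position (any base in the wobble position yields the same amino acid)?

Codon 1 CUG (Leu): third position 4-fold.
Codon 2 UCC (Ser): third position 4-fold.
Codon 3 UCC (Ser): third position 4-fold.
Codon 4 UCU (Ser): third position 4-fold.
Codon 5 AUU (Ile): third position 3-fold.
Codon 6 AUA (Ile): third position 3-fold.
Codon 7 CCA (Pro): third position 4-fold.
Codon 8 CAU (His): third position 2-fold.
Four-fold degenerate third positions: 5.

5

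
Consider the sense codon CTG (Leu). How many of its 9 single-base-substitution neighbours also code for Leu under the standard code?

4

Position 1: TTG → 1 synonymous.
Position 2: none → 0 synonymous.
Position 3: CTT, CTC, CTA → 3 synonymous.
Total: 1 + 0 + 3 = 4.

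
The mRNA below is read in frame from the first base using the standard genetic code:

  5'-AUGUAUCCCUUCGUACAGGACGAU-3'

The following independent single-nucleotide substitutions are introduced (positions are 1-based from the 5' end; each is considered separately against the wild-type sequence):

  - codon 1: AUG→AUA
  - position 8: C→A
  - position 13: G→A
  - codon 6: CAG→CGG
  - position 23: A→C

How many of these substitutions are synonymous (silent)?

Codon 1: AUG (Met) → AUA (Ile) — missense.
Codon 3: CCC (Pro) → CAC (His) — missense.
Codon 5: GUA (Val) → AUA (Ile) — missense.
Codon 6: CAG (Gln) → CGG (Arg) — missense.
Codon 8: GAU (Asp) → GCU (Ala) — missense.
Synonymous: 0 of 5.

0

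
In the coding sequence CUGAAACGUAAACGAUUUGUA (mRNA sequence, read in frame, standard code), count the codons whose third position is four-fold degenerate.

4

Codon 1 CUG (Leu): third position 4-fold.
Codon 2 AAA (Lys): third position 2-fold.
Codon 3 CGU (Arg): third position 4-fold.
Codon 4 AAA (Lys): third position 2-fold.
Codon 5 CGA (Arg): third position 4-fold.
Codon 6 UUU (Phe): third position 2-fold.
Codon 7 GUA (Val): third position 4-fold.
Four-fold degenerate third positions: 4.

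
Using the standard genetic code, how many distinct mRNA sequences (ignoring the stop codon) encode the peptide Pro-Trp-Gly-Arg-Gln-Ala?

768

Pro: 4 codons.
Trp: 1 codon.
Gly: 4 codons.
Arg: 6 codons.
Gln: 2 codons.
Ala: 4 codons.
4 × 1 × 4 × 6 × 2 × 4 = 768.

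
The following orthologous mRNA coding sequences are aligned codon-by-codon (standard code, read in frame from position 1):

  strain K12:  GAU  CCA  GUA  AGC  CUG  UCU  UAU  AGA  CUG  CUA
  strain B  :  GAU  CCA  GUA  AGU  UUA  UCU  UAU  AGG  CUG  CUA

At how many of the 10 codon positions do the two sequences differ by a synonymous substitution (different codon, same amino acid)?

3

Codon 1: GAU Asp / GAU Asp — identical.
Codon 2: CCA Pro / CCA Pro — identical.
Codon 3: GUA Val / GUA Val — identical.
Codon 4: AGC Ser / AGU Ser — synonymous.
Codon 5: CUG Leu / UUA Leu — synonymous.
Codon 6: UCU Ser / UCU Ser — identical.
Codon 7: UAU Tyr / UAU Tyr — identical.
Codon 8: AGA Arg / AGG Arg — synonymous.
Codon 9: CUG Leu / CUG Leu — identical.
Codon 10: CUA Leu / CUA Leu — identical.
Synonymous differences: 3.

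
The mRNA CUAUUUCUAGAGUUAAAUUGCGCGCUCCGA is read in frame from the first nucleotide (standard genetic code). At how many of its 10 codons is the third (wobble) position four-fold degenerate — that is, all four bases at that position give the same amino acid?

5

Codon 1 CUA (Leu): third position 4-fold.
Codon 2 UUU (Phe): third position 2-fold.
Codon 3 CUA (Leu): third position 4-fold.
Codon 4 GAG (Glu): third position 2-fold.
Codon 5 UUA (Leu): third position 2-fold.
Codon 6 AAU (Asn): third position 2-fold.
Codon 7 UGC (Cys): third position 2-fold.
Codon 8 GCG (Ala): third position 4-fold.
Codon 9 CUC (Leu): third position 4-fold.
Codon 10 CGA (Arg): third position 4-fold.
Four-fold degenerate third positions: 5.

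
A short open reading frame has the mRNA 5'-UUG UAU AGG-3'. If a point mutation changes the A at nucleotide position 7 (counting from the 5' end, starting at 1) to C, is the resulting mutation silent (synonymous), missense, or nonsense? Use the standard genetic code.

Position 7 falls in codon 3: AGG → Arg.
After the substitution the codon is CGG → Arg.
Both encode Arg, so the change is synonymous.

silent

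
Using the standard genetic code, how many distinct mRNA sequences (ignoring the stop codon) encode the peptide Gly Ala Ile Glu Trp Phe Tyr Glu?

768

Gly: 4 codons.
Ala: 4 codons.
Ile: 3 codons.
Glu: 2 codons.
Trp: 1 codon.
Phe: 2 codons.
Tyr: 2 codons.
Glu: 2 codons.
4 × 4 × 3 × 2 × 1 × 2 × 2 × 2 = 768.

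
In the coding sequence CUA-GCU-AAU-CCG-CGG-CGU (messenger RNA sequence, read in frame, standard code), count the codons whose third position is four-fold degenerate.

Codon 1 CUA (Leu): third position 4-fold.
Codon 2 GCU (Ala): third position 4-fold.
Codon 3 AAU (Asn): third position 2-fold.
Codon 4 CCG (Pro): third position 4-fold.
Codon 5 CGG (Arg): third position 4-fold.
Codon 6 CGU (Arg): third position 4-fold.
Four-fold degenerate third positions: 5.

5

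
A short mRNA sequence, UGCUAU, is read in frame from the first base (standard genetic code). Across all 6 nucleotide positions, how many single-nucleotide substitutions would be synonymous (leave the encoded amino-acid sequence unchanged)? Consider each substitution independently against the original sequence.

Codon 1 (UGC, Cys): 1 synonymous substitution.
Codon 2 (UAU, Tyr): 1 synonymous substitution.
Total: 1 + 1 = 2.

2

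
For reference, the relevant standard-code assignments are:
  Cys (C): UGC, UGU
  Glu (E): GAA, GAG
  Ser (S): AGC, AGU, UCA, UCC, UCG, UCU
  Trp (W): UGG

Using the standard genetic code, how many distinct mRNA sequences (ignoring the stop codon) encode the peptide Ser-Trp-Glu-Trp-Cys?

Ser: 6 codons.
Trp: 1 codon.
Glu: 2 codons.
Trp: 1 codon.
Cys: 2 codons.
6 × 1 × 2 × 1 × 2 = 24.

24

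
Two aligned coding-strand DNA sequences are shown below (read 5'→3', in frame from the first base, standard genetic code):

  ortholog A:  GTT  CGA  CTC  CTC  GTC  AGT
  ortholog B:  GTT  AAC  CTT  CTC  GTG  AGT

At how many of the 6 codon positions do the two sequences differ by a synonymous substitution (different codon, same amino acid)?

Codon 1: GTT Val / GTT Val — identical.
Codon 2: CGA Arg / AAC Asn — nonsynonymous.
Codon 3: CTC Leu / CTT Leu — synonymous.
Codon 4: CTC Leu / CTC Leu — identical.
Codon 5: GTC Val / GTG Val — synonymous.
Codon 6: AGT Ser / AGT Ser — identical.
Synonymous differences: 2.

2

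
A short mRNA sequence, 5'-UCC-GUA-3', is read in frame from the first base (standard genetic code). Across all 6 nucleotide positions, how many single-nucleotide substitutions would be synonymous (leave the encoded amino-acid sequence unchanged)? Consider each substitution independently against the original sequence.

Codon 1 (UCC, Ser): 3 synonymous substitutions.
Codon 2 (GUA, Val): 3 synonymous substitutions.
Total: 3 + 3 = 6.

6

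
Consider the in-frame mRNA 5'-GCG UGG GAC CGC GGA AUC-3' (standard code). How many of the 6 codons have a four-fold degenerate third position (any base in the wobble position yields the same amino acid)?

Codon 1 GCG (Ala): third position 4-fold.
Codon 2 UGG (Trp): third position 1-fold.
Codon 3 GAC (Asp): third position 2-fold.
Codon 4 CGC (Arg): third position 4-fold.
Codon 5 GGA (Gly): third position 4-fold.
Codon 6 AUC (Ile): third position 3-fold.
Four-fold degenerate third positions: 3.

3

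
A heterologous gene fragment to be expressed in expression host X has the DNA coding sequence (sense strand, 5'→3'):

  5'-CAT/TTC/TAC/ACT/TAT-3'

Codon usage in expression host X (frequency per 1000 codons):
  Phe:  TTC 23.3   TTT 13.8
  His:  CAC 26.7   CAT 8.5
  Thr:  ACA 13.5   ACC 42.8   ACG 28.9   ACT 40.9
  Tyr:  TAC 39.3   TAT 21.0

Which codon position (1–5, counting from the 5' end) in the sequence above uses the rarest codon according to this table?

Codon 1 CAT (His): 8.5 per 1000.
Codon 2 TTC (Phe): 23.3 per 1000.
Codon 3 TAC (Tyr): 39.3 per 1000.
Codon 4 ACT (Thr): 40.9 per 1000.
Codon 5 TAT (Tyr): 21.0 per 1000.
Lowest frequency is 8.5 at codon 1.

1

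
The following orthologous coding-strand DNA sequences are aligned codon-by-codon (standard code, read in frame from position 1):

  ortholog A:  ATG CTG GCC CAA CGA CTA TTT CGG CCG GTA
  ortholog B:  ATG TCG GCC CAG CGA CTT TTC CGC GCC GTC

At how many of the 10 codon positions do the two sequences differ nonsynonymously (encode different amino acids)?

2

Codon 1: ATG Met / ATG Met — identical.
Codon 2: CTG Leu / TCG Ser — nonsynonymous.
Codon 3: GCC Ala / GCC Ala — identical.
Codon 4: CAA Gln / CAG Gln — synonymous.
Codon 5: CGA Arg / CGA Arg — identical.
Codon 6: CTA Leu / CTT Leu — synonymous.
Codon 7: TTT Phe / TTC Phe — synonymous.
Codon 8: CGG Arg / CGC Arg — synonymous.
Codon 9: CCG Pro / GCC Ala — nonsynonymous.
Codon 10: GTA Val / GTC Val — synonymous.
Nonsynonymous differences: 2.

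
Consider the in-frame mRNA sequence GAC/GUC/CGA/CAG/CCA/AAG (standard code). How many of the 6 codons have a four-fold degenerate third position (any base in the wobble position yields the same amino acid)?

Codon 1 GAC (Asp): third position 2-fold.
Codon 2 GUC (Val): third position 4-fold.
Codon 3 CGA (Arg): third position 4-fold.
Codon 4 CAG (Gln): third position 2-fold.
Codon 5 CCA (Pro): third position 4-fold.
Codon 6 AAG (Lys): third position 2-fold.
Four-fold degenerate third positions: 3.

3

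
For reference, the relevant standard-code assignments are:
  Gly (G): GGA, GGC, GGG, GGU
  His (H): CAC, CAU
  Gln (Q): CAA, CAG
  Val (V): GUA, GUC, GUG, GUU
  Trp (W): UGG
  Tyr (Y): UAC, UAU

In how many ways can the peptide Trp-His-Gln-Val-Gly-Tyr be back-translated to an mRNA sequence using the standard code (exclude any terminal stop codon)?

Trp: 1 codon.
His: 2 codons.
Gln: 2 codons.
Val: 4 codons.
Gly: 4 codons.
Tyr: 2 codons.
1 × 2 × 2 × 4 × 4 × 2 = 128.

128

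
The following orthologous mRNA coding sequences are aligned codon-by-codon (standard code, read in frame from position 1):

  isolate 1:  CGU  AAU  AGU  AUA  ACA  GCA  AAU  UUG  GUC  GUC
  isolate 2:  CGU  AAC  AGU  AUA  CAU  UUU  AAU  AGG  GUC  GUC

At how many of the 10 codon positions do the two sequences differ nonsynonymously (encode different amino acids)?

Codon 1: CGU Arg / CGU Arg — identical.
Codon 2: AAU Asn / AAC Asn — synonymous.
Codon 3: AGU Ser / AGU Ser — identical.
Codon 4: AUA Ile / AUA Ile — identical.
Codon 5: ACA Thr / CAU His — nonsynonymous.
Codon 6: GCA Ala / UUU Phe — nonsynonymous.
Codon 7: AAU Asn / AAU Asn — identical.
Codon 8: UUG Leu / AGG Arg — nonsynonymous.
Codon 9: GUC Val / GUC Val — identical.
Codon 10: GUC Val / GUC Val — identical.
Nonsynonymous differences: 3.

3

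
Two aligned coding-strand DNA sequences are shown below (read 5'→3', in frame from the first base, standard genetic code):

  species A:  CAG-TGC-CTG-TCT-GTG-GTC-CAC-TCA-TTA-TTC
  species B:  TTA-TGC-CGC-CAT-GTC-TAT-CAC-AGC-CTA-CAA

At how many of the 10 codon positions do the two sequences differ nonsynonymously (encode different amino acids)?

5

Codon 1: CAG Gln / TTA Leu — nonsynonymous.
Codon 2: TGC Cys / TGC Cys — identical.
Codon 3: CTG Leu / CGC Arg — nonsynonymous.
Codon 4: TCT Ser / CAT His — nonsynonymous.
Codon 5: GTG Val / GTC Val — synonymous.
Codon 6: GTC Val / TAT Tyr — nonsynonymous.
Codon 7: CAC His / CAC His — identical.
Codon 8: TCA Ser / AGC Ser — synonymous.
Codon 9: TTA Leu / CTA Leu — synonymous.
Codon 10: TTC Phe / CAA Gln — nonsynonymous.
Nonsynonymous differences: 5.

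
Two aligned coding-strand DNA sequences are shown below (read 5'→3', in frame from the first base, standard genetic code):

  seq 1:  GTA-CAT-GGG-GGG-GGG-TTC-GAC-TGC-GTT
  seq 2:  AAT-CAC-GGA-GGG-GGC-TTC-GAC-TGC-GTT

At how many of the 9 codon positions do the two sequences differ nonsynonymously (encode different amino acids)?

Codon 1: GTA Val / AAT Asn — nonsynonymous.
Codon 2: CAT His / CAC His — synonymous.
Codon 3: GGG Gly / GGA Gly — synonymous.
Codon 4: GGG Gly / GGG Gly — identical.
Codon 5: GGG Gly / GGC Gly — synonymous.
Codon 6: TTC Phe / TTC Phe — identical.
Codon 7: GAC Asp / GAC Asp — identical.
Codon 8: TGC Cys / TGC Cys — identical.
Codon 9: GTT Val / GTT Val — identical.
Nonsynonymous differences: 1.

1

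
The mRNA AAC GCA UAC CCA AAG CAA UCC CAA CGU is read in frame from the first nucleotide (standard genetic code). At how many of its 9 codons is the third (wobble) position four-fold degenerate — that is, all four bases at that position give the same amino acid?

Codon 1 AAC (Asn): third position 2-fold.
Codon 2 GCA (Ala): third position 4-fold.
Codon 3 UAC (Tyr): third position 2-fold.
Codon 4 CCA (Pro): third position 4-fold.
Codon 5 AAG (Lys): third position 2-fold.
Codon 6 CAA (Gln): third position 2-fold.
Codon 7 UCC (Ser): third position 4-fold.
Codon 8 CAA (Gln): third position 2-fold.
Codon 9 CGU (Arg): third position 4-fold.
Four-fold degenerate third positions: 4.

4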